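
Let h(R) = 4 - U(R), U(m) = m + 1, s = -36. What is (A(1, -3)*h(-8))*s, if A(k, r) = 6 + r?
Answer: -1188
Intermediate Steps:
U(m) = 1 + m
h(R) = 3 - R (h(R) = 4 - (1 + R) = 4 + (-1 - R) = 3 - R)
(A(1, -3)*h(-8))*s = ((6 - 3)*(3 - 1*(-8)))*(-36) = (3*(3 + 8))*(-36) = (3*11)*(-36) = 33*(-36) = -1188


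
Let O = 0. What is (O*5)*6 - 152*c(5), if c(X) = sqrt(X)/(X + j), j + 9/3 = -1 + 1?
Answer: -76*sqrt(5) ≈ -169.94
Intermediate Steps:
j = -3 (j = -3 + (-1 + 1) = -3 + 0 = -3)
c(X) = sqrt(X)/(-3 + X) (c(X) = sqrt(X)/(X - 3) = sqrt(X)/(-3 + X))
(O*5)*6 - 152*c(5) = (0*5)*6 - 152*sqrt(5)/(-3 + 5) = 0*6 - 152*sqrt(5)/2 = 0 - 152*sqrt(5)/2 = 0 - 76*sqrt(5) = -76*sqrt(5)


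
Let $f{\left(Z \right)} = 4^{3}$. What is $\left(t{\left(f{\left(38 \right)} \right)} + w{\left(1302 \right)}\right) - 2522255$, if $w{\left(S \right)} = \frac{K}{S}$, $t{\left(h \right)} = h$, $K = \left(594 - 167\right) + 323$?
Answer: $- \frac{547315322}{217} \approx -2.5222 \cdot 10^{6}$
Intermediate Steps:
$f{\left(Z \right)} = 64$
$K = 750$ ($K = 427 + 323 = 750$)
$w{\left(S \right)} = \frac{750}{S}$
$\left(t{\left(f{\left(38 \right)} \right)} + w{\left(1302 \right)}\right) - 2522255 = \left(64 + \frac{750}{1302}\right) - 2522255 = \left(64 + 750 \cdot \frac{1}{1302}\right) - 2522255 = \left(64 + \frac{125}{217}\right) - 2522255 = \frac{14013}{217} - 2522255 = - \frac{547315322}{217}$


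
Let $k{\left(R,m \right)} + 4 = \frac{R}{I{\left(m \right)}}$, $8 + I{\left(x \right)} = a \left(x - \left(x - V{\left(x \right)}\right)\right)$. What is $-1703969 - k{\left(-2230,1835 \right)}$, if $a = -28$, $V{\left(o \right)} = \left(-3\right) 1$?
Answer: $- \frac{64749555}{38} \approx -1.7039 \cdot 10^{6}$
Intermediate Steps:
$V{\left(o \right)} = -3$
$I{\left(x \right)} = 76$ ($I{\left(x \right)} = -8 - 28 \left(x - \left(3 + x\right)\right) = -8 - -84 = -8 + 84 = 76$)
$k{\left(R,m \right)} = -4 + \frac{R}{76}$
$-1703969 - k{\left(-2230,1835 \right)} = -1703969 - \left(-4 + \frac{1}{76} \left(-2230\right)\right) = -1703969 - \left(-4 - \frac{1115}{38}\right) = -1703969 - - \frac{1267}{38} = -1703969 + \frac{1267}{38} = - \frac{64749555}{38}$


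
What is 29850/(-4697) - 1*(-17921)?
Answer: 84145087/4697 ≈ 17915.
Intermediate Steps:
29850/(-4697) - 1*(-17921) = 29850*(-1/4697) + 17921 = -29850/4697 + 17921 = 84145087/4697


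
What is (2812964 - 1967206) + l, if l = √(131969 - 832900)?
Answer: 845758 + I*√700931 ≈ 8.4576e+5 + 837.22*I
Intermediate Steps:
l = I*√700931 (l = √(-700931) = I*√700931 ≈ 837.22*I)
(2812964 - 1967206) + l = (2812964 - 1967206) + I*√700931 = 845758 + I*√700931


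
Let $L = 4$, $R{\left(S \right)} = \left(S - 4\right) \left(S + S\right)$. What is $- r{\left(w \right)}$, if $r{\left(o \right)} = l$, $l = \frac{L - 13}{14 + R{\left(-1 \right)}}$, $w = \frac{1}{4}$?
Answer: $\frac{3}{8} \approx 0.375$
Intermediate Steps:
$R{\left(S \right)} = 2 S \left(-4 + S\right)$ ($R{\left(S \right)} = \left(-4 + S\right) 2 S = 2 S \left(-4 + S\right)$)
$w = \frac{1}{4} \approx 0.25$
$l = - \frac{3}{8}$ ($l = \frac{4 - 13}{14 + 2 \left(-1\right) \left(-4 - 1\right)} = - \frac{9}{14 + 2 \left(-1\right) \left(-5\right)} = - \frac{9}{14 + 10} = - \frac{9}{24} = \left(-9\right) \frac{1}{24} = - \frac{3}{8} \approx -0.375$)
$r{\left(o \right)} = - \frac{3}{8}$
$- r{\left(w \right)} = \left(-1\right) \left(- \frac{3}{8}\right) = \frac{3}{8}$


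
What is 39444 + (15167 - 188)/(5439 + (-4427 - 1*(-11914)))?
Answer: 509868123/12926 ≈ 39445.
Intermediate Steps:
39444 + (15167 - 188)/(5439 + (-4427 - 1*(-11914))) = 39444 + 14979/(5439 + (-4427 + 11914)) = 39444 + 14979/(5439 + 7487) = 39444 + 14979/12926 = 509868123/12926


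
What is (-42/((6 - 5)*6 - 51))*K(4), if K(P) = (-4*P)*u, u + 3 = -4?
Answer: 1568/15 ≈ 104.53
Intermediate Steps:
u = -7 (u = -3 - 4 = -7)
K(P) = 28*P (K(P) = -4*P*(-7) = 28*P)
(-42/((6 - 5)*6 - 51))*K(4) = (-42/((6 - 5)*6 - 51))*(28*4) = -42/(1*6 - 51)*112 = -42/(6 - 51)*112 = -42/(-45)*112 = -42*(-1/45)*112 = (14/15)*112 = 1568/15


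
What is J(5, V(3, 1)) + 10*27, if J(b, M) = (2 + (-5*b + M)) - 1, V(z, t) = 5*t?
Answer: 251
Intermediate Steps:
J(b, M) = 1 + M - 5*b (J(b, M) = (2 + (M - 5*b)) - 1 = (2 + M - 5*b) - 1 = 1 + M - 5*b)
J(5, V(3, 1)) + 10*27 = (1 + 5*1 - 5*5) + 10*27 = (1 + 5 - 25) + 270 = -19 + 270 = 251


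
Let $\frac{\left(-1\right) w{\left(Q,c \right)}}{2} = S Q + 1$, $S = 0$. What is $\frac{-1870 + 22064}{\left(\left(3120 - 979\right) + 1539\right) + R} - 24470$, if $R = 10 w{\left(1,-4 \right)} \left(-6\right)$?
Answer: $- \frac{46482903}{1900} \approx -24465.0$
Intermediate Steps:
$w{\left(Q,c \right)} = -2$ ($w{\left(Q,c \right)} = - 2 \left(0 Q + 1\right) = - 2 \left(0 + 1\right) = \left(-2\right) 1 = -2$)
$R = 120$ ($R = 10 \left(-2\right) \left(-6\right) = \left(-20\right) \left(-6\right) = 120$)
$\frac{-1870 + 22064}{\left(\left(3120 - 979\right) + 1539\right) + R} - 24470 = \frac{-1870 + 22064}{\left(\left(3120 - 979\right) + 1539\right) + 120} - 24470 = \frac{20194}{\left(2141 + 1539\right) + 120} - 24470 = \frac{20194}{3680 + 120} - 24470 = \frac{20194}{3800} - 24470 = 20194 \cdot \frac{1}{3800} - 24470 = \frac{10097}{1900} - 24470 = - \frac{46482903}{1900}$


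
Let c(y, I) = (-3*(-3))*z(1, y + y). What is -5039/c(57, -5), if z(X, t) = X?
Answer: -5039/9 ≈ -559.89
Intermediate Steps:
c(y, I) = 9 (c(y, I) = -3*(-3)*1 = 9*1 = 9)
-5039/c(57, -5) = -5039/9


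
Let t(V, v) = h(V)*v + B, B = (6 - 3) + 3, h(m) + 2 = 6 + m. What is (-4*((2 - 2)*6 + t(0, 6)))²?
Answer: 14400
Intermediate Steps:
h(m) = 4 + m (h(m) = -2 + (6 + m) = 4 + m)
B = 6 (B = 3 + 3 = 6)
t(V, v) = 6 + v*(4 + V) (t(V, v) = (4 + V)*v + 6 = v*(4 + V) + 6 = 6 + v*(4 + V))
(-4*((2 - 2)*6 + t(0, 6)))² = (-4*((2 - 2)*6 + (6 + 6*(4 + 0))))² = (-4*(0*6 + (6 + 6*4)))² = (-4*(0 + (6 + 24)))² = (-4*(0 + 30))² = (-4*30)² = (-120)² = 14400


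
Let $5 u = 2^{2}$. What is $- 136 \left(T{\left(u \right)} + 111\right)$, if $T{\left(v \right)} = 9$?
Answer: $-16320$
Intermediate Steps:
$u = \frac{4}{5}$ ($u = \frac{2^{2}}{5} = \frac{1}{5} \cdot 4 = \frac{4}{5} \approx 0.8$)
$- 136 \left(T{\left(u \right)} + 111\right) = - 136 \left(9 + 111\right) = \left(-136\right) 120 = -16320$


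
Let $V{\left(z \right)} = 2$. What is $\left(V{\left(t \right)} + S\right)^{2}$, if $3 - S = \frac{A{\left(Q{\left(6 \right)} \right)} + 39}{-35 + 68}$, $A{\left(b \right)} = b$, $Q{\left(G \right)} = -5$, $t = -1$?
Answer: $\frac{17161}{1089} \approx 15.758$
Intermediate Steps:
$S = \frac{65}{33}$ ($S = 3 - \frac{-5 + 39}{-35 + 68} = 3 - \frac{34}{33} = \frac{65}{33} \approx 1.9697$)
$\left(V{\left(t \right)} + S\right)^{2} = \left(2 + \frac{65}{33}\right)^{2} = \left(\frac{131}{33}\right)^{2} = \frac{17161}{1089}$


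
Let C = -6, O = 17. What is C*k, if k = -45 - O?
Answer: 372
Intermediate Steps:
k = -62 (k = -45 - 1*17 = -45 - 17 = -62)
C*k = -6*(-62) = 372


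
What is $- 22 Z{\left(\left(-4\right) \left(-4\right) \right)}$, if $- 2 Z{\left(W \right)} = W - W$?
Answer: $0$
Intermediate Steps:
$Z{\left(W \right)} = 0$ ($Z{\left(W \right)} = - \frac{W - W}{2} = \left(- \frac{1}{2}\right) 0 = 0$)
$- 22 Z{\left(\left(-4\right) \left(-4\right) \right)} = \left(-22\right) 0 = 0$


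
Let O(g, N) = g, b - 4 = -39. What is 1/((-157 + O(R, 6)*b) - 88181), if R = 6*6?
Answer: -1/89598 ≈ -1.1161e-5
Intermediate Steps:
b = -35 (b = 4 - 39 = -35)
R = 36
1/((-157 + O(R, 6)*b) - 88181) = 1/((-157 + 36*(-35)) - 88181) = 1/((-157 - 1260) - 88181) = 1/(-1417 - 88181) = 1/(-89598) = -1/89598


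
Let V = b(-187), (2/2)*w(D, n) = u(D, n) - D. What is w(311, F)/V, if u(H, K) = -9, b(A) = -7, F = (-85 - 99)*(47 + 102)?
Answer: 320/7 ≈ 45.714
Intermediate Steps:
F = -27416 (F = -184*149 = -27416)
w(D, n) = -9 - D
V = -7
w(311, F)/V = (-9 - 1*311)/(-7) = (-9 - 311)*(-1/7) = -320*(-1/7) = 320/7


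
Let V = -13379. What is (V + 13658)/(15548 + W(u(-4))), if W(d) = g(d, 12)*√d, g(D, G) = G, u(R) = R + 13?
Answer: 279/15584 ≈ 0.017903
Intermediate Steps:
u(R) = 13 + R
W(d) = 12*√d
(V + 13658)/(15548 + W(u(-4))) = (-13379 + 13658)/(15548 + 12*√(13 - 4)) = 279/(15548 + 12*√9) = 279/(15548 + 12*3) = 279/(15548 + 36) = 279/15584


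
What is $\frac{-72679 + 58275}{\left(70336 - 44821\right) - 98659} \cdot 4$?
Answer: $\frac{7202}{9143} \approx 0.78771$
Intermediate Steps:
$\frac{-72679 + 58275}{\left(70336 - 44821\right) - 98659} \cdot 4 = - \frac{14404}{\left(70336 - 44821\right) - 98659} \cdot 4 = - \frac{14404}{25515 - 98659} \cdot 4 = - \frac{14404}{-73144} \cdot 4 = \left(-14404\right) \left(- \frac{1}{73144}\right) 4 = \frac{3601}{18286} \cdot 4 = \frac{7202}{9143}$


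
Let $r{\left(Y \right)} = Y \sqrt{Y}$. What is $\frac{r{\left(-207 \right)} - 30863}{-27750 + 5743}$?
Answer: $\frac{30863}{22007} + \frac{621 i \sqrt{23}}{22007} \approx 1.4024 + 0.13533 i$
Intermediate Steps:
$r{\left(Y \right)} = Y^{\frac{3}{2}}$
$\frac{r{\left(-207 \right)} - 30863}{-27750 + 5743} = \frac{\left(-207\right)^{\frac{3}{2}} - 30863}{-27750 + 5743} = \frac{- 621 i \sqrt{23} - 30863}{-22007} = \left(-30863 - 621 i \sqrt{23}\right) \left(- \frac{1}{22007}\right) = \frac{30863}{22007} + \frac{621 i \sqrt{23}}{22007}$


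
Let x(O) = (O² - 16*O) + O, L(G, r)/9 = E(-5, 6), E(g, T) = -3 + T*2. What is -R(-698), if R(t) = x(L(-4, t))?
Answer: -5346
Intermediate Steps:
E(g, T) = -3 + 2*T
L(G, r) = 81 (L(G, r) = 9*(-3 + 2*6) = 9*(-3 + 12) = 9*9 = 81)
x(O) = O² - 15*O
R(t) = 5346 (R(t) = 81*(-15 + 81) = 81*66 = 5346)
-R(-698) = -1*5346 = -5346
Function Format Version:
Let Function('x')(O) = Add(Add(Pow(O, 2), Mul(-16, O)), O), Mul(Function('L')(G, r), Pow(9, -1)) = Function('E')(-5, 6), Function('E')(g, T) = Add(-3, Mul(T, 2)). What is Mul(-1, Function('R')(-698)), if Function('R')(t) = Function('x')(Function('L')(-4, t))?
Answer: -5346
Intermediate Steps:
Function('E')(g, T) = Add(-3, Mul(2, T))
Function('L')(G, r) = 81 (Function('L')(G, r) = Mul(9, Add(-3, Mul(2, 6))) = Mul(9, Add(-3, 12)) = Mul(9, 9) = 81)
Function('x')(O) = Add(Pow(O, 2), Mul(-15, O))
Function('R')(t) = 5346 (Function('R')(t) = Mul(81, Add(-15, 81)) = Mul(81, 66) = 5346)
Mul(-1, Function('R')(-698)) = Mul(-1, 5346) = -5346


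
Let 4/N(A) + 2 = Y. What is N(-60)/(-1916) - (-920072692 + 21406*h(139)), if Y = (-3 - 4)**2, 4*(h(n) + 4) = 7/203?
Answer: 1201500160793567/1305754 ≈ 9.2016e+8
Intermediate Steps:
h(n) = -463/116 (h(n) = -4 + (7/203)/4 = -4 + (7*(1/203))/4 = -4 + (1/4)*(1/29) = -4 + 1/116 = -463/116)
Y = 49 (Y = (-7)**2 = 49)
N(A) = 4/47 (N(A) = 4/(-2 + 49) = 4/47)
N(-60)/(-1916) - (-920072692 + 21406*h(139)) = (4/47)/(-1916) - 21406/(1/(-42982 - 463/116)) = (4/47)*(-1/1916) - 21406/(1/(-4986375/116)) = -1/22513 - 21406/(-116/4986375) = -1/22513 - 21406*(-4986375/116) = -1/22513 + 53369171625/58 = 1201500160793567/1305754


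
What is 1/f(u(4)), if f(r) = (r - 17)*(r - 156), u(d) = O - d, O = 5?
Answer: 1/2480 ≈ 0.00040323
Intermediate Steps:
u(d) = 5 - d
f(r) = (-156 + r)*(-17 + r) (f(r) = (-17 + r)*(-156 + r) = (-156 + r)*(-17 + r))
1/f(u(4)) = 1/(2652 + (5 - 1*4)² - 173*(5 - 1*4)) = 1/(2652 + (5 - 4)² - 173*(5 - 4)) = 1/(2652 + 1² - 173*1) = 1/(2652 + 1 - 173) = 1/2480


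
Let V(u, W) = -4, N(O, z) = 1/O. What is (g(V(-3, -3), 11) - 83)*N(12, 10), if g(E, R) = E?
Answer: -29/4 ≈ -7.2500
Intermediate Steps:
(g(V(-3, -3), 11) - 83)*N(12, 10) = (-4 - 83)/12 = -87*1/12 = -29/4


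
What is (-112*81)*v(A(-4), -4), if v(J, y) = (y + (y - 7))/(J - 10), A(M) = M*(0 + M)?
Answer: 22680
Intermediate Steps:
A(M) = M**2 (A(M) = M*M = M**2)
v(J, y) = (-7 + 2*y)/(-10 + J) (v(J, y) = (y + (-7 + y))/(-10 + J) = (-7 + 2*y)/(-10 + J))
(-112*81)*v(A(-4), -4) = (-112*81)*((-7 + 2*(-4))/(-10 + (-4)**2)) = -9072*(-7 - 8)/(-10 + 16) = -9072*(-15)/6 = -1512*(-15) = -9072*(-5/2) = 22680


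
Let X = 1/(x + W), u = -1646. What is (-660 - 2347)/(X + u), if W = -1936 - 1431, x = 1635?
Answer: 5208124/2850873 ≈ 1.8269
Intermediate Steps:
W = -3367
X = -1/1732 (X = 1/(1635 - 3367) = 1/(-1732) = -1/1732 ≈ -0.00057737)
(-660 - 2347)/(X + u) = (-660 - 2347)/(-1/1732 - 1646) = -3007/(-2850873/1732) = -3007*(-1732/2850873) = 5208124/2850873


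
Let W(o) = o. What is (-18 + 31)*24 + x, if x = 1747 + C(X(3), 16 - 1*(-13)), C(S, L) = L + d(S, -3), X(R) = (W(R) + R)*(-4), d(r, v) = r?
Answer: 2064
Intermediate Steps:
X(R) = -8*R (X(R) = (R + R)*(-4) = (2*R)*(-4) = -8*R)
C(S, L) = L + S
x = 1752 (x = 1747 + ((16 - 1*(-13)) - 8*3) = 1747 + ((16 + 13) - 24) = 1747 + (29 - 24) = 1747 + 5 = 1752)
(-18 + 31)*24 + x = (-18 + 31)*24 + 1752 = 13*24 + 1752 = 312 + 1752 = 2064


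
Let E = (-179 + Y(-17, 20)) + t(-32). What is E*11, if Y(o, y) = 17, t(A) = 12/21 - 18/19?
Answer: -237556/133 ≈ -1786.1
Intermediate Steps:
t(A) = -50/133 (t(A) = 12*(1/21) - 18*1/19 = 4/7 - 18/19 = -50/133)
E = -21596/133 (E = (-179 + 17) - 50/133 = -162 - 50/133 = -21596/133 ≈ -162.38)
E*11 = -21596/133*11 = -237556/133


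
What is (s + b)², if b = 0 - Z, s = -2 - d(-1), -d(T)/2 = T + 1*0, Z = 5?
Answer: 81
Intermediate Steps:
d(T) = -2*T (d(T) = -2*(T + 1*0) = -2*(T + 0) = -2*T)
s = -4 (s = -2 - (-2)*(-1) = -2 - 1*2 = -2 - 2 = -4)
b = -5 (b = 0 - 1*5 = 0 - 5 = -5)
(s + b)² = (-4 - 5)² = (-9)² = 81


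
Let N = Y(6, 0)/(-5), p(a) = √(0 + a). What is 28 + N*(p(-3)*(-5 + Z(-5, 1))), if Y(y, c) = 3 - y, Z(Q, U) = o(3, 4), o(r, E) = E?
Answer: 28 - 3*I*√3/5 ≈ 28.0 - 1.0392*I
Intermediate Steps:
Z(Q, U) = 4
p(a) = √a
N = ⅗ (N = (3 - 1*6)/(-5) = (3 - 6)*(-⅕) = -3*(-⅕) = ⅗ ≈ 0.60000)
28 + N*(p(-3)*(-5 + Z(-5, 1))) = 28 + 3*(√(-3)*(-5 + 4))/5 = 28 + 3*((I*√3)*(-1))/5 = 28 + 3*(-I*√3)/5 = 28 - 3*I*√3/5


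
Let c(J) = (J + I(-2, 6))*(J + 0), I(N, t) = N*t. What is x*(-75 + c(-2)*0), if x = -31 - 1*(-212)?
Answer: -13575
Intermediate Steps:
c(J) = J*(-12 + J) (c(J) = (J - 2*6)*(J + 0) = (J - 12)*J = (-12 + J)*J = J*(-12 + J))
x = 181 (x = -31 + 212 = 181)
x*(-75 + c(-2)*0) = 181*(-75 - 2*(-12 - 2)*0) = 181*(-75 - 2*(-14)*0) = 181*(-75 + 28*0) = 181*(-75 + 0) = 181*(-75) = -13575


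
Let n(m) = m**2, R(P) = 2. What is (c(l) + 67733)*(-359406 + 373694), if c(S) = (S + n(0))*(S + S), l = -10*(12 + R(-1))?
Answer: 1527858704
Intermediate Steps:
l = -140 (l = -10*(12 + 2) = -10*14 = -140)
c(S) = 2*S**2 (c(S) = (S + 0**2)*(S + S) = (S + 0)*(2*S) = S*(2*S) = 2*S**2)
(c(l) + 67733)*(-359406 + 373694) = (2*(-140)**2 + 67733)*(-359406 + 373694) = (2*19600 + 67733)*14288 = (39200 + 67733)*14288 = 106933*14288 = 1527858704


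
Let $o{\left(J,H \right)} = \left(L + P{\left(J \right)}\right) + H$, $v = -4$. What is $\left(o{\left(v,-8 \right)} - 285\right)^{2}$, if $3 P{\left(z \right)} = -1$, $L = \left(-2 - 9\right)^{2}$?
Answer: $\frac{267289}{9} \approx 29699.0$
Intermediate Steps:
$L = 121$ ($L = \left(-2 - 9\right)^{2} = \left(-11\right)^{2} = 121$)
$P{\left(z \right)} = - \frac{1}{3}$ ($P{\left(z \right)} = \frac{1}{3} \left(-1\right) = - \frac{1}{3}$)
$o{\left(J,H \right)} = \frac{362}{3} + H$ ($o{\left(J,H \right)} = \left(121 - \frac{1}{3}\right) + H = \frac{362}{3} + H$)
$\left(o{\left(v,-8 \right)} - 285\right)^{2} = \left(\left(\frac{362}{3} - 8\right) - 285\right)^{2} = \left(\frac{338}{3} - 285\right)^{2} = \left(- \frac{517}{3}\right)^{2} = \frac{267289}{9}$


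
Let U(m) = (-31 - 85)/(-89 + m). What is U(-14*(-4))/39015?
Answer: 116/1287495 ≈ 9.0097e-5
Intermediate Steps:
U(m) = -116/(-89 + m)
U(-14*(-4))/39015 = -116/(-89 - 14*(-4))/39015 = -116/(-89 + 56)*(1/39015) = -116/(-33)*(1/39015) = -116*(-1/33)*(1/39015) = (116/33)*(1/39015) = 116/1287495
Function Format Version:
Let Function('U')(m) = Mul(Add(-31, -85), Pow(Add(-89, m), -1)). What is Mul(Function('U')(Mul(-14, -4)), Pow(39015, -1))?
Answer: Rational(116, 1287495) ≈ 9.0097e-5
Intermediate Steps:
Function('U')(m) = Mul(-116, Pow(Add(-89, m), -1))
Mul(Function('U')(Mul(-14, -4)), Pow(39015, -1)) = Mul(Mul(-116, Pow(Add(-89, Mul(-14, -4)), -1)), Pow(39015, -1)) = Mul(Mul(-116, Pow(Add(-89, 56), -1)), Rational(1, 39015)) = Mul(Mul(-116, Pow(-33, -1)), Rational(1, 39015)) = Mul(Mul(-116, Rational(-1, 33)), Rational(1, 39015)) = Mul(Rational(116, 33), Rational(1, 39015)) = Rational(116, 1287495)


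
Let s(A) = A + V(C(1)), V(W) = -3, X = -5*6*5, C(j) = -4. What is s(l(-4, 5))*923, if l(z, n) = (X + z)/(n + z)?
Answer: -144911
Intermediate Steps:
X = -150 (X = -30*5 = -150)
l(z, n) = (-150 + z)/(n + z)
s(A) = -3 + A (s(A) = A - 3 = -3 + A)
s(l(-4, 5))*923 = (-3 + (-150 - 4)/(5 - 4))*923 = (-3 - 154/1)*923 = (-3 + 1*(-154))*923 = (-3 - 154)*923 = -157*923 = -144911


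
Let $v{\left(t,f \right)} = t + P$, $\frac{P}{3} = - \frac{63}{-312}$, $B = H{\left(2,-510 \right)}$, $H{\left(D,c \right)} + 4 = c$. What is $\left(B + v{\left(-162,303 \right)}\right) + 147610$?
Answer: $\frac{15281199}{104} \approx 1.4693 \cdot 10^{5}$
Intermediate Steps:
$H{\left(D,c \right)} = -4 + c$
$B = -514$ ($B = -4 - 510 = -514$)
$P = \frac{63}{104}$ ($P = 3 \left(- \frac{63}{-312}\right) = 3 \left(\left(-63\right) \left(- \frac{1}{312}\right)\right) = 3 \cdot \frac{21}{104} = \frac{63}{104} \approx 0.60577$)
$v{\left(t,f \right)} = \frac{63}{104} + t$ ($v{\left(t,f \right)} = t + \frac{63}{104} = \frac{63}{104} + t$)
$\left(B + v{\left(-162,303 \right)}\right) + 147610 = \left(-514 + \left(\frac{63}{104} - 162\right)\right) + 147610 = \left(-514 - \frac{16785}{104}\right) + 147610 = - \frac{70241}{104} + 147610 = \frac{15281199}{104}$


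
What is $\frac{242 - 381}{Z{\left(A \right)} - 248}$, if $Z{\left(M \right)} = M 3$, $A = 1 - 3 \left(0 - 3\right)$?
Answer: $\frac{139}{218} \approx 0.63761$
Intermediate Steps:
$A = 10$ ($A = 1 - 3 \left(0 - 3\right) = 1 - -9 = 1 + 9 = 10$)
$Z{\left(M \right)} = 3 M$
$\frac{242 - 381}{Z{\left(A \right)} - 248} = \frac{242 - 381}{3 \cdot 10 - 248} = - \frac{139}{30 - 248} = - \frac{139}{-218} = \left(-139\right) \left(- \frac{1}{218}\right) = \frac{139}{218}$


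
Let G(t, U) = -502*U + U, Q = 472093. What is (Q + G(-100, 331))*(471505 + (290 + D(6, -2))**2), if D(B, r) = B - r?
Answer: 171601354958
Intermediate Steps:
G(t, U) = -501*U
(Q + G(-100, 331))*(471505 + (290 + D(6, -2))**2) = (472093 - 501*331)*(471505 + (290 + (6 - 1*(-2)))**2) = (472093 - 165831)*(471505 + (290 + (6 + 2))**2) = 306262*(471505 + (290 + 8)**2) = 306262*(471505 + 298**2) = 306262*(471505 + 88804) = 306262*560309 = 171601354958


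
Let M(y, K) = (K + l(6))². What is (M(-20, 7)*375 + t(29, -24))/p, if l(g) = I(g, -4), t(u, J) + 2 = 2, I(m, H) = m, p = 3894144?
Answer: 21125/1298048 ≈ 0.016274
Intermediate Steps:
t(u, J) = 0 (t(u, J) = -2 + 2 = 0)
l(g) = g
M(y, K) = (6 + K)² (M(y, K) = (K + 6)² = (6 + K)²)
(M(-20, 7)*375 + t(29, -24))/p = ((6 + 7)²*375 + 0)/3894144 = (13²*375 + 0)*(1/3894144) = (169*375 + 0)*(1/3894144) = (63375 + 0)*(1/3894144) = 63375*(1/3894144) = 21125/1298048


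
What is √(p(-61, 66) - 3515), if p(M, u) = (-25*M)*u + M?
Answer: 3*√10786 ≈ 311.57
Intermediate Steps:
p(M, u) = M - 25*M*u (p(M, u) = -25*M*u + M = M - 25*M*u)
√(p(-61, 66) - 3515) = √(-61*(1 - 25*66) - 3515) = √(-61*(1 - 1650) - 3515) = √(-61*(-1649) - 3515) = √(100589 - 3515) = √97074 = 3*√10786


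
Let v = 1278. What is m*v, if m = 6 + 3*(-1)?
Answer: 3834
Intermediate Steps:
m = 3 (m = 6 - 3 = 3)
m*v = 3*1278 = 3834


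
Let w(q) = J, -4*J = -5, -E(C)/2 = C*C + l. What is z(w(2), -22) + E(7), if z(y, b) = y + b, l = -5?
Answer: -435/4 ≈ -108.75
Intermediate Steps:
E(C) = 10 - 2*C**2 (E(C) = -2*(C*C - 5) = -2*(C**2 - 5) = -2*(-5 + C**2) = 10 - 2*C**2)
J = 5/4 (J = -1/4*(-5) = 5/4 ≈ 1.2500)
w(q) = 5/4
z(y, b) = b + y
z(w(2), -22) + E(7) = (-22 + 5/4) + (10 - 2*7**2) = -83/4 + (10 - 2*49) = -83/4 + (10 - 98) = -83/4 - 88 = -435/4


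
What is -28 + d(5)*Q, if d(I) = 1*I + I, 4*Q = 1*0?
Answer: -28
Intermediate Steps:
Q = 0 (Q = (1*0)/4 = (1/4)*0 = 0)
d(I) = 2*I (d(I) = I + I = 2*I)
-28 + d(5)*Q = -28 + (2*5)*0 = -28 + 10*0 = -28 + 0 = -28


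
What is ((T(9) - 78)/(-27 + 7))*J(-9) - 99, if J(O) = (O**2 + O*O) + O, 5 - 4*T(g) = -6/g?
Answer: 38949/80 ≈ 486.86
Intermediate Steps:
T(g) = 5/4 + 3/(2*g) (T(g) = 5/4 - (-3)/(2*g) = 5/4 + 3/(2*g))
J(O) = O + 2*O**2 (J(O) = (O**2 + O**2) + O = 2*O**2 + O = O + 2*O**2)
((T(9) - 78)/(-27 + 7))*J(-9) - 99 = (((1/4)*(6 + 5*9)/9 - 78)/(-27 + 7))*(-9*(1 + 2*(-9))) - 99 = (((1/4)*(1/9)*(6 + 45) - 78)/(-20))*(-9*(1 - 18)) - 99 = (((1/4)*(1/9)*51 - 78)*(-1/20))*(-9*(-17)) - 99 = ((17/12 - 78)*(-1/20))*153 - 99 = -919/12*(-1/20)*153 - 99 = (919/240)*153 - 99 = 46869/80 - 99 = 38949/80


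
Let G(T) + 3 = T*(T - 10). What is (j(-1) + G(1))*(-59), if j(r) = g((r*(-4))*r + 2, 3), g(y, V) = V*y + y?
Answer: 1180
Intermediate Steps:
G(T) = -3 + T*(-10 + T) (G(T) = -3 + T*(T - 10) = -3 + T*(-10 + T))
g(y, V) = y + V*y
j(r) = 8 - 16*r² (j(r) = ((r*(-4))*r + 2)*(1 + 3) = ((-4*r)*r + 2)*4 = (-4*r² + 2)*4 = (2 - 4*r²)*4 = 8 - 16*r²)
(j(-1) + G(1))*(-59) = ((8 - 16*(-1)²) + (-3 + 1² - 10*1))*(-59) = ((8 - 16*1) + (-3 + 1 - 10))*(-59) = ((8 - 16) - 12)*(-59) = (-8 - 12)*(-59) = -20*(-59) = 1180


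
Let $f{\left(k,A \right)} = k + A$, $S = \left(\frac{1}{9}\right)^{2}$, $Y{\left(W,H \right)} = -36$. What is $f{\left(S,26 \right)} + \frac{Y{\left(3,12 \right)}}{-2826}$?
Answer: $\frac{330961}{12717} \approx 26.025$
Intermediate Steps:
$S = \frac{1}{81}$ ($S = \left(\frac{1}{9}\right)^{2} = \frac{1}{81} \approx 0.012346$)
$f{\left(k,A \right)} = A + k$
$f{\left(S,26 \right)} + \frac{Y{\left(3,12 \right)}}{-2826} = \left(26 + \frac{1}{81}\right) - \frac{36}{-2826} = \frac{2107}{81} - - \frac{2}{157} = \frac{2107}{81} + \frac{2}{157} = \frac{330961}{12717}$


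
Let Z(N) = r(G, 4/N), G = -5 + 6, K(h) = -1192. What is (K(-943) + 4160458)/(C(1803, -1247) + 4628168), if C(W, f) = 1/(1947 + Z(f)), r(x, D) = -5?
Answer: 2692431524/2995967419 ≈ 0.89869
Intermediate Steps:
G = 1
Z(N) = -5
C(W, f) = 1/1942 (C(W, f) = 1/(1947 - 5) = 1/1942)
(K(-943) + 4160458)/(C(1803, -1247) + 4628168) = (-1192 + 4160458)/(1/1942 + 4628168) = 4159266/(8987902257/1942) = 4159266*(1942/8987902257) = 2692431524/2995967419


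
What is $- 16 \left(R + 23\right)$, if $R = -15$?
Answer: $-128$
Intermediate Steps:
$- 16 \left(R + 23\right) = - 16 \left(-15 + 23\right) = \left(-16\right) 8 = -128$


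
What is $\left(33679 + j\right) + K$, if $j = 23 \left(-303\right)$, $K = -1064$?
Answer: $25646$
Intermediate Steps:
$j = -6969$
$\left(33679 + j\right) + K = \left(33679 - 6969\right) - 1064 = 26710 - 1064 = 25646$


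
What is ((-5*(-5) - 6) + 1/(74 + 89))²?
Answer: 9597604/26569 ≈ 361.23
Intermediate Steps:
((-5*(-5) - 6) + 1/(74 + 89))² = ((25 - 6) + 1/163)² = (19 + 1/163)² = (3098/163)² = 9597604/26569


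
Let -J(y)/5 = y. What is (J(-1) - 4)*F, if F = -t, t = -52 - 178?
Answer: 230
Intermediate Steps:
t = -230
J(y) = -5*y
F = 230 (F = -1*(-230) = 230)
(J(-1) - 4)*F = (-5*(-1) - 4)*230 = (5 - 4)*230 = 1*230 = 230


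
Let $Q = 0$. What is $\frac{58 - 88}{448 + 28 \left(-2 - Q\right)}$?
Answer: $- \frac{15}{196} \approx -0.076531$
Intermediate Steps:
$\frac{58 - 88}{448 + 28 \left(-2 - Q\right)} = \frac{58 - 88}{448 + 28 \left(-2 - 0\right)} = - \frac{30}{448 + 28 \left(-2 + 0\right)} = - \frac{30}{448 + 28 \left(-2\right)} = - \frac{30}{448 - 56} = - \frac{30}{392} = \left(-30\right) \frac{1}{392} = - \frac{15}{196}$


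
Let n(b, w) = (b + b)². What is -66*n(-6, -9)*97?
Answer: -921888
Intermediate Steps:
n(b, w) = 4*b² (n(b, w) = (2*b)² = 4*b²)
-66*n(-6, -9)*97 = -264*(-6)²*97 = -264*36*97 = -66*144*97 = -9504*97 = -921888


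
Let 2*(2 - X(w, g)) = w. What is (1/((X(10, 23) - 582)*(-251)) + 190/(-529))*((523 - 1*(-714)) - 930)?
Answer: -8564723147/77675715 ≈ -110.26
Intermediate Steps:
X(w, g) = 2 - w/2
(1/((X(10, 23) - 582)*(-251)) + 190/(-529))*((523 - 1*(-714)) - 930) = (1/(((2 - ½*10) - 582)*(-251)) + 190/(-529))*((523 - 1*(-714)) - 930) = (-1/251/((2 - 5) - 582) + 190*(-1/529))*((523 + 714) - 930) = (-1/251/(-3 - 582) - 190/529)*(1237 - 930) = (-1/251/(-585) - 190/529)*307 = (-1/585*(-1/251) - 190/529)*307 = (1/146835 - 190/529)*307 = -27898121/77675715*307 = -8564723147/77675715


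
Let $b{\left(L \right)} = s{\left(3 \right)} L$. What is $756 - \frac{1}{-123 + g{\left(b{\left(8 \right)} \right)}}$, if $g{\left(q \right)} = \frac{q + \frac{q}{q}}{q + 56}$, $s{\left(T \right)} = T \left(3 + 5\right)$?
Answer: $\frac{22915364}{30311} \approx 756.01$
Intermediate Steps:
$s{\left(T \right)} = 8 T$ ($s{\left(T \right)} = T 8 = 8 T$)
$b{\left(L \right)} = 24 L$ ($b{\left(L \right)} = 8 \cdot 3 L = 24 L$)
$g{\left(q \right)} = \frac{1 + q}{56 + q}$ ($g{\left(q \right)} = \frac{q + 1}{56 + q} = \frac{1 + q}{56 + q}$)
$756 - \frac{1}{-123 + g{\left(b{\left(8 \right)} \right)}} = 756 - \frac{1}{-123 + \frac{1 + 24 \cdot 8}{56 + 24 \cdot 8}} = 756 - \frac{1}{-123 + \frac{1 + 192}{56 + 192}} = 756 - \frac{1}{-123 + \frac{1}{248} \cdot 193} = 756 - \frac{1}{-123 + \frac{193}{248}} = 756 - \frac{1}{- \frac{30311}{248}} = 756 - - \frac{248}{30311} = 756 + \frac{248}{30311} = \frac{22915364}{30311}$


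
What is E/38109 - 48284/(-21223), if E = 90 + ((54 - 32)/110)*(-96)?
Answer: 3069262574/1347978845 ≈ 2.2769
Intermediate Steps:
E = 354/5 (E = 90 + (22*(1/110))*(-96) = 90 + (⅕)*(-96) = 90 - 96/5 = 354/5 ≈ 70.800)
E/38109 - 48284/(-21223) = (354/5)/38109 - 48284/(-21223) = (354/5)*(1/38109) - 48284*(-1/21223) = 118/63515 + 48284/21223 = 3069262574/1347978845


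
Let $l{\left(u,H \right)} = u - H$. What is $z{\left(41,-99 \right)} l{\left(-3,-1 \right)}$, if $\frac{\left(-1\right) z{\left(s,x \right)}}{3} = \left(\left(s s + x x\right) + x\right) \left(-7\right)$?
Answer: $-478086$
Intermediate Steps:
$z{\left(s,x \right)} = 21 x + 21 s^{2} + 21 x^{2}$ ($z{\left(s,x \right)} = - 3 \left(\left(s s + x x\right) + x\right) \left(-7\right) = - 3 \left(\left(s^{2} + x^{2}\right) + x\right) \left(-7\right) = - 3 \left(x + s^{2} + x^{2}\right) \left(-7\right) = - 3 \left(- 7 x - 7 s^{2} - 7 x^{2}\right) = 21 x + 21 s^{2} + 21 x^{2}$)
$z{\left(41,-99 \right)} l{\left(-3,-1 \right)} = \left(21 \left(-99\right) + 21 \cdot 41^{2} + 21 \left(-99\right)^{2}\right) \left(-3 - -1\right) = \left(-2079 + 21 \cdot 1681 + 21 \cdot 9801\right) \left(-3 + 1\right) = \left(-2079 + 35301 + 205821\right) \left(-2\right) = 239043 \left(-2\right) = -478086$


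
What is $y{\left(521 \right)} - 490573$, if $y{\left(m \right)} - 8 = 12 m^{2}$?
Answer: $2766727$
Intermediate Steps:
$y{\left(m \right)} = 8 + 12 m^{2}$
$y{\left(521 \right)} - 490573 = \left(8 + 12 \cdot 521^{2}\right) - 490573 = \left(8 + 12 \cdot 271441\right) - 490573 = \left(8 + 3257292\right) - 490573 = 3257300 - 490573 = 2766727$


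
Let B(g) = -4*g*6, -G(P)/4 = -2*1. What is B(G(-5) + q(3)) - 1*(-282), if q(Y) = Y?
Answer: 18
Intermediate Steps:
G(P) = 8 (G(P) = -(-8) = -4*(-2) = 8)
B(g) = -24*g
B(G(-5) + q(3)) - 1*(-282) = -24*(8 + 3) - 1*(-282) = -24*11 + 282 = -264 + 282 = 18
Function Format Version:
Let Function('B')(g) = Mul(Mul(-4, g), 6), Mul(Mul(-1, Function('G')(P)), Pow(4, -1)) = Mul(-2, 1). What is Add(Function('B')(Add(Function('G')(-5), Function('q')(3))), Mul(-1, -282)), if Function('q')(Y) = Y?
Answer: 18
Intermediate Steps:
Function('G')(P) = 8 (Function('G')(P) = Mul(-4, Mul(-2, 1)) = Mul(-4, -2) = 8)
Function('B')(g) = Mul(-24, g)
Add(Function('B')(Add(Function('G')(-5), Function('q')(3))), Mul(-1, -282)) = Add(Mul(-24, Add(8, 3)), Mul(-1, -282)) = Add(Mul(-24, 11), 282) = Add(-264, 282) = 18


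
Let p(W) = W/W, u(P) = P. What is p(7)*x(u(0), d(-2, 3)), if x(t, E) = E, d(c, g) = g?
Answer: 3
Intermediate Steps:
p(W) = 1
p(7)*x(u(0), d(-2, 3)) = 1*3 = 3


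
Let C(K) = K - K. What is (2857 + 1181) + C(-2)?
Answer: 4038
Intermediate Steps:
C(K) = 0
(2857 + 1181) + C(-2) = (2857 + 1181) + 0 = 4038 + 0 = 4038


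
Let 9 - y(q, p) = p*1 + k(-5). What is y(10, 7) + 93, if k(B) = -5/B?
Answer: 94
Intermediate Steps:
y(q, p) = 8 - p (y(q, p) = 9 - (p*1 - 5/(-5)) = 9 - (p - 5*(-⅕)) = 9 - (p + 1) = 9 - (1 + p) = 9 + (-1 - p) = 8 - p)
y(10, 7) + 93 = (8 - 1*7) + 93 = (8 - 7) + 93 = 1 + 93 = 94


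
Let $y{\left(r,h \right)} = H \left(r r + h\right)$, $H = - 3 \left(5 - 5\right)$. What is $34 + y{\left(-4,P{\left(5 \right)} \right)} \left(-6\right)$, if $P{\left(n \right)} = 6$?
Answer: $34$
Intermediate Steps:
$H = 0$ ($H = \left(-3\right) 0 = 0$)
$y{\left(r,h \right)} = 0$ ($y{\left(r,h \right)} = 0 \left(r r + h\right) = 0 \left(r^{2} + h\right) = 0 \left(h + r^{2}\right) = 0$)
$34 + y{\left(-4,P{\left(5 \right)} \right)} \left(-6\right) = 34 + 0 \left(-6\right) = 34 + 0 = 34$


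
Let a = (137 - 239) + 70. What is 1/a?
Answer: -1/32 ≈ -0.031250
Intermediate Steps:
a = -32 (a = -102 + 70 = -32)
1/a = 1/(-32) = -1/32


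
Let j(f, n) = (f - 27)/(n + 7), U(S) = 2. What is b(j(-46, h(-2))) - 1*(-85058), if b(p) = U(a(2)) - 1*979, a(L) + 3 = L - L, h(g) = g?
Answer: 84081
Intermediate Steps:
a(L) = -3 (a(L) = -3 + (L - L) = -3 + 0 = -3)
j(f, n) = (-27 + f)/(7 + n)
b(p) = -977 (b(p) = 2 - 1*979 = 2 - 979 = -977)
b(j(-46, h(-2))) - 1*(-85058) = -977 - 1*(-85058) = -977 + 85058 = 84081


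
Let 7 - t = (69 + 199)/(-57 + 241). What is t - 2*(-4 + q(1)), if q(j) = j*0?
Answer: 623/46 ≈ 13.543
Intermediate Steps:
t = 255/46 (t = 7 - (69 + 199)/(-57 + 241) = 7 - 268/184 = 7 - 1*67/46 = 7 - 67/46 = 255/46 ≈ 5.5435)
q(j) = 0
t - 2*(-4 + q(1)) = 255/46 - 2*(-4 + 0) = 255/46 - 2*(-4) = 255/46 - 1*(-8) = 255/46 + 8 = 623/46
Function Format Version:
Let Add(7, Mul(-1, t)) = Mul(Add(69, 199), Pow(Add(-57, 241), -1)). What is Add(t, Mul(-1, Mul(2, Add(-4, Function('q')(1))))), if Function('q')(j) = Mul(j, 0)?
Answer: Rational(623, 46) ≈ 13.543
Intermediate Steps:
t = Rational(255, 46) (t = Add(7, Mul(-1, Mul(Add(69, 199), Pow(Add(-57, 241), -1)))) = Add(7, Mul(-1, Mul(268, Pow(184, -1)))) = Add(7, Mul(-1, Mul(268, Rational(1, 184)))) = Add(7, Mul(-1, Rational(67, 46))) = Add(7, Rational(-67, 46)) = Rational(255, 46) ≈ 5.5435)
Function('q')(j) = 0
Add(t, Mul(-1, Mul(2, Add(-4, Function('q')(1))))) = Add(Rational(255, 46), Mul(-1, Mul(2, Add(-4, 0)))) = Add(Rational(255, 46), Mul(-1, Mul(2, -4))) = Add(Rational(255, 46), Mul(-1, -8)) = Add(Rational(255, 46), 8) = Rational(623, 46)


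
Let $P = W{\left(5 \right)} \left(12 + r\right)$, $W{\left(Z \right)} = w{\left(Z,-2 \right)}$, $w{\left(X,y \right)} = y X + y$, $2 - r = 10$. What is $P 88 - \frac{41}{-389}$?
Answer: $- \frac{1643095}{389} \approx -4223.9$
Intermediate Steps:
$r = -8$ ($r = 2 - 10 = -8$)
$w{\left(X,y \right)} = y + X y$ ($w{\left(X,y \right)} = X y + y = y + X y$)
$W{\left(Z \right)} = -2 - 2 Z$ ($W{\left(Z \right)} = - 2 \left(1 + Z\right) = -2 - 2 Z$)
$P = -48$ ($P = \left(-2 - 10\right) \left(12 - 8\right) = \left(-2 - 10\right) 4 = \left(-12\right) 4 = -48$)
$P 88 - \frac{41}{-389} = \left(-48\right) 88 - \frac{41}{-389} = -4224 - - \frac{41}{389} = -4224 + \frac{41}{389} = - \frac{1643095}{389}$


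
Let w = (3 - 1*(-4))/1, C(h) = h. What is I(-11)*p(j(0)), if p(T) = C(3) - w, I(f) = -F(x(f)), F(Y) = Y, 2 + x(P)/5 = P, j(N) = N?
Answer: -260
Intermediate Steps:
x(P) = -10 + 5*P
I(f) = 10 - 5*f (I(f) = -(-10 + 5*f) = 10 - 5*f)
w = 7 (w = (3 + 4)*1 = 7*1 = 7)
p(T) = -4 (p(T) = 3 - 1*7 = 3 - 7 = -4)
I(-11)*p(j(0)) = (10 - 5*(-11))*(-4) = (10 + 55)*(-4) = 65*(-4) = -260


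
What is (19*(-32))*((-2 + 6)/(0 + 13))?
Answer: -2432/13 ≈ -187.08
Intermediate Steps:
(19*(-32))*((-2 + 6)/(0 + 13)) = -2432/13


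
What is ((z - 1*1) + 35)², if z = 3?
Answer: 1369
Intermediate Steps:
((z - 1*1) + 35)² = ((3 - 1*1) + 35)² = ((3 - 1) + 35)² = (2 + 35)² = 37² = 1369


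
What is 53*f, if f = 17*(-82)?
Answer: -73882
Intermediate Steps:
f = -1394
53*f = 53*(-1394) = -73882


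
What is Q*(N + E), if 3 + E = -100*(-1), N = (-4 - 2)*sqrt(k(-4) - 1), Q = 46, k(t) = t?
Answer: 4462 - 276*I*sqrt(5) ≈ 4462.0 - 617.15*I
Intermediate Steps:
N = -6*I*sqrt(5) (N = (-4 - 2)*sqrt(-4 - 1) = -6*I*sqrt(5) ≈ -13.416*I)
E = 97 (E = -3 - 100*(-1) = -3 - 20*(-5) = -3 + 100 = 97)
Q*(N + E) = 46*(-6*I*sqrt(5) + 97) = 46*(97 - 6*I*sqrt(5)) = 4462 - 276*I*sqrt(5)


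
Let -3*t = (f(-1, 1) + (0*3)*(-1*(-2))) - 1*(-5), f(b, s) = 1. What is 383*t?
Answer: -766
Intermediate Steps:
t = -2 (t = -((1 + (0*3)*(-1*(-2))) - 1*(-5))/3 = -((1 + 0*2) + 5)/3 = -((1 + 0) + 5)/3 = -(1 + 5)/3 = -⅓*6 = -2)
383*t = 383*(-2) = -766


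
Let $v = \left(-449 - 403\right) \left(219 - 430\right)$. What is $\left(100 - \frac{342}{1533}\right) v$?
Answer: $\frac{9165855192}{511} \approx 1.7937 \cdot 10^{7}$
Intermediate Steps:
$v = 179772$ ($v = \left(-852\right) \left(-211\right) = 179772$)
$\left(100 - \frac{342}{1533}\right) v = \left(100 - \frac{342}{1533}\right) 179772 = \left(100 - \frac{114}{511}\right) 179772 = \frac{50986}{511} \cdot 179772 = \frac{9165855192}{511}$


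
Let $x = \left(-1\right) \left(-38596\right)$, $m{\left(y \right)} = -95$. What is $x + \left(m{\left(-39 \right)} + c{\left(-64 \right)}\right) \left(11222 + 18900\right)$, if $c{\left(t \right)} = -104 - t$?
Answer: $-4027874$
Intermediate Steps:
$x = 38596$
$x + \left(m{\left(-39 \right)} + c{\left(-64 \right)}\right) \left(11222 + 18900\right) = 38596 + \left(-95 - 40\right) \left(11222 + 18900\right) = 38596 + \left(-95 + \left(-104 + 64\right)\right) 30122 = 38596 + \left(-95 - 40\right) 30122 = 38596 - 4066470 = -4027874$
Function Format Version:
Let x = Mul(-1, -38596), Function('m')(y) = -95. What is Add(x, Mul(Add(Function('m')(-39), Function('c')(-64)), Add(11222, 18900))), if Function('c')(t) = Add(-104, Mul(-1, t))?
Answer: -4027874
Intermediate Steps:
x = 38596
Add(x, Mul(Add(Function('m')(-39), Function('c')(-64)), Add(11222, 18900))) = Add(38596, Mul(Add(-95, Add(-104, Mul(-1, -64))), Add(11222, 18900))) = Add(38596, Mul(Add(-95, Add(-104, 64)), 30122)) = Add(38596, Mul(Add(-95, -40), 30122)) = Add(38596, Mul(-135, 30122)) = Add(38596, -4066470) = -4027874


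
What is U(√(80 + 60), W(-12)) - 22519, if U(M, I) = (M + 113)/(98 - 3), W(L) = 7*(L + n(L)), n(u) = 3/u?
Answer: -2139192/95 + 2*√35/95 ≈ -22518.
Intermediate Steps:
W(L) = 7*L + 21/L (W(L) = 7*(L + 3/L) = 7*L + 21/L)
U(M, I) = 113/95 + M/95 (U(M, I) = (113 + M)/95 = (113 + M)*(1/95) = 113/95 + M/95)
U(√(80 + 60), W(-12)) - 22519 = (113/95 + √(80 + 60)/95) - 22519 = (113/95 + √140/95) - 22519 = (113/95 + (2*√35)/95) - 22519 = (113/95 + 2*√35/95) - 22519 = -2139192/95 + 2*√35/95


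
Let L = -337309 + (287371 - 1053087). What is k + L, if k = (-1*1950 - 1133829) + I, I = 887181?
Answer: -1351623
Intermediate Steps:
L = -1103025 (L = -337309 - 765716 = -1103025)
k = -248598 (k = (-1*1950 - 1133829) + 887181 = (-1950 - 1133829) + 887181 = -1135779 + 887181 = -248598)
k + L = -248598 - 1103025 = -1351623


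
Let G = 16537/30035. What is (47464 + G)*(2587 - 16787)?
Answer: -4048697686680/6007 ≈ -6.7400e+8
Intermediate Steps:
G = 16537/30035 (G = 16537*(1/30035) = 16537/30035 ≈ 0.55059)
(47464 + G)*(2587 - 16787) = (47464 + 16537/30035)*(2587 - 16787) = (1425597777/30035)*(-14200) = -4048697686680/6007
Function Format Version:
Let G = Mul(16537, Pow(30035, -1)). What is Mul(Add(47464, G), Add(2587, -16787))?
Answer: Rational(-4048697686680, 6007) ≈ -6.7400e+8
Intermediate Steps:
G = Rational(16537, 30035) (G = Mul(16537, Rational(1, 30035)) = Rational(16537, 30035) ≈ 0.55059)
Mul(Add(47464, G), Add(2587, -16787)) = Mul(Add(47464, Rational(16537, 30035)), Add(2587, -16787)) = Mul(Rational(1425597777, 30035), -14200) = Rational(-4048697686680, 6007)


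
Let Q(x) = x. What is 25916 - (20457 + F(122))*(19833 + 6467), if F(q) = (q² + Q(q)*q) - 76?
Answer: -1318892784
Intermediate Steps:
F(q) = -76 + 2*q² (F(q) = (q² + q*q) - 76 = (q² + q²) - 76 = 2*q² - 76 = -76 + 2*q²)
25916 - (20457 + F(122))*(19833 + 6467) = 25916 - (20457 + (-76 + 2*122²))*(19833 + 6467) = 25916 - (20457 + (-76 + 2*14884))*26300 = 25916 - (20457 + (-76 + 29768))*26300 = 25916 - (20457 + 29692)*26300 = 25916 - 50149*26300 = 25916 - 1*1318918700 = 25916 - 1318918700 = -1318892784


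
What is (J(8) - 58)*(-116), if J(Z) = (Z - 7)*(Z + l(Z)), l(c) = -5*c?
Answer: 10440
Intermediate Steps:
J(Z) = -4*Z*(-7 + Z) (J(Z) = (Z - 7)*(Z - 5*Z) = (-7 + Z)*(-4*Z) = -4*Z*(-7 + Z))
(J(8) - 58)*(-116) = (4*8*(7 - 1*8) - 58)*(-116) = (4*8*(7 - 8) - 58)*(-116) = (4*8*(-1) - 58)*(-116) = (-32 - 58)*(-116) = -90*(-116) = 10440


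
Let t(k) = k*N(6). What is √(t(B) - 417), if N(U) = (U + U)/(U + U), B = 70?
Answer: I*√347 ≈ 18.628*I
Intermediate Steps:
N(U) = 1 (N(U) = (2*U)/((2*U)) = (2*U)*(1/(2*U)) = 1)
t(k) = k (t(k) = k*1 = k)
√(t(B) - 417) = √(70 - 417) = √(-347) = I*√347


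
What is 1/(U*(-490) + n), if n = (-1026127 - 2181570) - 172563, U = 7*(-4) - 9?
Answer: -1/3362130 ≈ -2.9743e-7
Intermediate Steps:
U = -37 (U = -28 - 9 = -37)
n = -3380260 (n = -3207697 - 172563 = -3380260)
1/(U*(-490) + n) = 1/(-37*(-490) - 3380260) = 1/(18130 - 3380260) = 1/(-3362130) = -1/3362130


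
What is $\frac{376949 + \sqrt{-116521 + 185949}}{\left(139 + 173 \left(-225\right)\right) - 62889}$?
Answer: $- \frac{376949}{101675} - \frac{2 \sqrt{17357}}{101675} \approx -3.71$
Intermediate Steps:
$\frac{376949 + \sqrt{-116521 + 185949}}{\left(139 + 173 \left(-225\right)\right) - 62889} = \frac{376949 + \sqrt{69428}}{\left(139 - 38925\right) - 62889} = \frac{376949 + 2 \sqrt{17357}}{-38786 - 62889} = \frac{376949 + 2 \sqrt{17357}}{-101675} = \left(376949 + 2 \sqrt{17357}\right) \left(- \frac{1}{101675}\right) = - \frac{376949}{101675} - \frac{2 \sqrt{17357}}{101675}$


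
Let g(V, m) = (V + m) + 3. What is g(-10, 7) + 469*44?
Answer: 20636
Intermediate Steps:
g(V, m) = 3 + V + m
g(-10, 7) + 469*44 = (3 - 10 + 7) + 469*44 = 0 + 20636 = 20636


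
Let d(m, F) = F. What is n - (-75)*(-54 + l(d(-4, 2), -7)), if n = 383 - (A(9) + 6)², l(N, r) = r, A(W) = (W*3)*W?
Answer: -66193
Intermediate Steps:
A(W) = 3*W² (A(W) = (3*W)*W = 3*W²)
n = -61618 (n = 383 - (3*9² + 6)² = 383 - (3*81 + 6)² = 383 - (243 + 6)² = 383 - 1*249² = 383 - 1*62001 = 383 - 62001 = -61618)
n - (-75)*(-54 + l(d(-4, 2), -7)) = -61618 - (-75)*(-54 - 7) = -61618 - (-75)*(-61) = -61618 - 1*4575 = -61618 - 4575 = -66193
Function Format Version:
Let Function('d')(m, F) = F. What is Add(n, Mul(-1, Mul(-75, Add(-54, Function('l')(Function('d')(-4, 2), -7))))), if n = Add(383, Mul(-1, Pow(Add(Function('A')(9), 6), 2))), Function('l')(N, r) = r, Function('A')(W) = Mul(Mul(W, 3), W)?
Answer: -66193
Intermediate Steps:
Function('A')(W) = Mul(3, Pow(W, 2)) (Function('A')(W) = Mul(Mul(3, W), W) = Mul(3, Pow(W, 2)))
n = -61618 (n = Add(383, Mul(-1, Pow(Add(Mul(3, Pow(9, 2)), 6), 2))) = Add(383, Mul(-1, Pow(Add(Mul(3, 81), 6), 2))) = Add(383, Mul(-1, Pow(Add(243, 6), 2))) = Add(383, Mul(-1, Pow(249, 2))) = Add(383, Mul(-1, 62001)) = Add(383, -62001) = -61618)
Add(n, Mul(-1, Mul(-75, Add(-54, Function('l')(Function('d')(-4, 2), -7))))) = Add(-61618, Mul(-1, Mul(-75, Add(-54, -7)))) = Add(-61618, Mul(-1, Mul(-75, -61))) = Add(-61618, Mul(-1, 4575)) = Add(-61618, -4575) = -66193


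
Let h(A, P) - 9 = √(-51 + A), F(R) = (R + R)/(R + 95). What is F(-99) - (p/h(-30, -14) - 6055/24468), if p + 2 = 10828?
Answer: -40496765/73404 + 5413*I/9 ≈ -551.7 + 601.44*I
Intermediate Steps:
p = 10826 (p = -2 + 10828 = 10826)
F(R) = 2*R/(95 + R) (F(R) = (2*R)/(95 + R) = 2*R/(95 + R))
h(A, P) = 9 + √(-51 + A)
F(-99) - (p/h(-30, -14) - 6055/24468) = 2*(-99)/(95 - 99) - (10826/(9 + √(-51 - 30)) - 6055/24468) = 2*(-99)/(-4) - (10826/(9 + √(-81)) - 6055*1/24468) = 2*(-99)*(-¼) - (10826/(9 + 9*I) - 6055/24468) = 99/2 - (10826*((9 - 9*I)/162) - 6055/24468) = 99/2 - (5413*(9 - 9*I)/81 - 6055/24468) = 99/2 - (-6055/24468 + 5413*(9 - 9*I)/81) = 99/2 + (6055/24468 - 5413*(9 - 9*I)/81) = 1217221/24468 - 5413*(9 - 9*I)/81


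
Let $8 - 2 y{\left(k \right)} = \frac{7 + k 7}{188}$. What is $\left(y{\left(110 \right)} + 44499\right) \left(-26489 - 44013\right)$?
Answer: $- \frac{589832105101}{188} \approx -3.1374 \cdot 10^{9}$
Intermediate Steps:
$y{\left(k \right)} = \frac{1497}{376} - \frac{7 k}{376}$ ($y{\left(k \right)} = 4 - \frac{\left(7 + k 7\right) \frac{1}{188}}{2} = 4 - \frac{\left(7 + 7 k\right) \frac{1}{188}}{2} = 4 - \frac{\frac{7}{188} + \frac{7 k}{188}}{2} = 4 - \left(\frac{7}{376} + \frac{7 k}{376}\right) = \frac{1497}{376} - \frac{7 k}{376}$)
$\left(y{\left(110 \right)} + 44499\right) \left(-26489 - 44013\right) = \left(\left(\frac{1497}{376} - \frac{385}{188}\right) + 44499\right) \left(-26489 - 44013\right) = \left(\left(\frac{1497}{376} - \frac{385}{188}\right) + 44499\right) \left(-70502\right) = \left(\frac{727}{376} + 44499\right) \left(-70502\right) = \frac{16732351}{376} \left(-70502\right) = - \frac{589832105101}{188}$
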